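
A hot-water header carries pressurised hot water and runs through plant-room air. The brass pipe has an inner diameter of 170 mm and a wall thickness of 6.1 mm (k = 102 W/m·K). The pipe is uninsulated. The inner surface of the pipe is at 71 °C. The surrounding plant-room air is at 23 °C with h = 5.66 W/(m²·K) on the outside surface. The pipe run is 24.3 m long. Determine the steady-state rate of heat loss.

Radial resistances (cylindrical: R_cond = ln(r_o/r_i)/(2πkL), R_conv = 1/(h·2πrL)):
R_brass pipe wall = ln(91.1/85)/(2π×102×24.3) = 4.45×10^-6 K/W
R_outer film = 1/(h_o·2πr_oL) = 1/(5.66×2π×0.0911×24.3) = 0.0127 K/W
R_total = 0.01271 K/W
Q = ΔT/R_total = 48/0.01271

Q ≈ 3780 W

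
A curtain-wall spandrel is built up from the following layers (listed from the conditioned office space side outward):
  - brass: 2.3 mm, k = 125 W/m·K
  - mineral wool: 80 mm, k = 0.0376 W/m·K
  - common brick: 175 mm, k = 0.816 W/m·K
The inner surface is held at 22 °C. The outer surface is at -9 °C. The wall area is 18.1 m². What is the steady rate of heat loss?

Using the resistance-network approach (series):
R_brass = L/(kA) = 0.0023/(125×18.1) = 1.017×10^-6 K/W
R_mineral wool = L/(kA) = 0.08/(0.0376×18.1) = 0.1176 K/W
R_common brick = L/(kA) = 0.175/(0.816×18.1) = 0.01185 K/W
R_total = 0.1294 K/W
Q = ΔT / R_total = 31 / 0.1294

Q ≈ 240 W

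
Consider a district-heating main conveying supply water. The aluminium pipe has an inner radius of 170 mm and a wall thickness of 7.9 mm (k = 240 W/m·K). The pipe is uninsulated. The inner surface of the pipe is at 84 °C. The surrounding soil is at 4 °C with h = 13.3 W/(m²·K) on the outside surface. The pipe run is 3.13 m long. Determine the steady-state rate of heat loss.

Per-layer cylindrical resistances, series-summed:
R_aluminium pipe wall = ln(177.9/170)/(2π×240×3.13) = 9.624×10^-6 K/W
R_outer film = 1/(h_o·2πr_oL) = 1/(13.3×2π×0.1779×3.13) = 0.02149 K/W
R_total = 0.0215 K/W
Q = ΔT/R_total = 80/0.0215

Q ≈ 3720 W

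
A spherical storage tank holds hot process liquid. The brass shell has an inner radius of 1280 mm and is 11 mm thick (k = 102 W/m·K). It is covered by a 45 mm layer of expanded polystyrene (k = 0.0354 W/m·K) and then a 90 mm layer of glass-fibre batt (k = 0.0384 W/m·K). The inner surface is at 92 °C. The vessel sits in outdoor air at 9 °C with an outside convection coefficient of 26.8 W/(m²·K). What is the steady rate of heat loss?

Q ≈ 525 W

Spherical conduction: R = (1/r_in − 1/r_out)/(4πk) per layer; series-sum.
R_brass shell = (1/1.28 − 1/1.291)/(4π×102) = 5.193×10^-6 K/W
R_expanded polystyrene = (1/1.291 − 1/1.336)/(4π×0.0354) = 0.05865 K/W
R_glass-fibre batt = (1/1.336 − 1/1.426)/(4π×0.0384) = 0.0979 K/W
R_outer film = 1/(h·4πr_o²) = 1/(26.8×4π×1.426²) = 0.00146 K/W
R_total = 0.158 K/W
Q = ΔT/R_total = 83/0.158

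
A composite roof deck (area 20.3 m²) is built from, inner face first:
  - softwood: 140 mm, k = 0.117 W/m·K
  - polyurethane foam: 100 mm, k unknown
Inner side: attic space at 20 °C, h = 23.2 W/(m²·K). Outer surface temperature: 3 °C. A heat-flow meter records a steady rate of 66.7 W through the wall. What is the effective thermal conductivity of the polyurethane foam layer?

k ≈ 0.0254 W/(m·K)

Model the wall as resistances in series:
R_inner film = 1/(h_i·A) = 1/(23.2×20.3) = 0.002123 K/W
R_softwood = L/(kA) = 0.14/(0.117×20.3) = 0.05894 K/W
Sum of known resistances R_other = 0.06107 K/W
Total R = ΔT/Q = 17/66.7 = 0.2549 K/W
R_polyurethane foam = R_total − R_other = 0.1938 K/W
k = L/(R·A) = 0.1/(0.1938×20.3)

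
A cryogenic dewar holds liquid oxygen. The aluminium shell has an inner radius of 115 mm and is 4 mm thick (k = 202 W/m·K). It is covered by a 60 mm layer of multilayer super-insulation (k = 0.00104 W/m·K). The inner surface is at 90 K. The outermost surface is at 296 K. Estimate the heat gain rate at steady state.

Q ≈ 0.956 W

Radial (spherical) resistances in series:
R_aluminium shell = (1/0.115 − 1/0.119)/(4π×202) = 1.151×10^-4 K/W
R_multilayer super-insulation = (1/0.119 − 1/0.179)/(4π×0.00104) = 215.5 K/W
R_total = 215.5 K/W
Q = ΔT/R_total = 206/215.5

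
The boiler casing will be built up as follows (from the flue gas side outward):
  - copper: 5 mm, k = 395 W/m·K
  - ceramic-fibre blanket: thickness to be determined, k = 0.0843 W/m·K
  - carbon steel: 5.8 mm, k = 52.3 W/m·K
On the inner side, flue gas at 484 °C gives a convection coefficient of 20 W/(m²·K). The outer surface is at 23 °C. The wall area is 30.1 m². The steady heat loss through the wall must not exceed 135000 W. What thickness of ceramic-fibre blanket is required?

L ≈ 4.44 mm

Series thermal resistances:
R_inner film = 1/(h_i·A) = 1/(20×30.1) = 0.001661 K/W
R_copper = L/(kA) = 0.005/(395×30.1) = 4.205×10^-7 K/W
R_carbon steel = L/(kA) = 0.0058/(52.3×30.1) = 3.684×10^-6 K/W
Sum of the known resistances R_other = 0.001665 K/W
Required total resistance R_tot = ΔT/Q_allow = 461/135000 = 0.003415 K/W
R_ceramic-fibre blanket = R_tot − R_other = 0.00175 K/W
L = R·k·A = 0.00175×0.0843×30.1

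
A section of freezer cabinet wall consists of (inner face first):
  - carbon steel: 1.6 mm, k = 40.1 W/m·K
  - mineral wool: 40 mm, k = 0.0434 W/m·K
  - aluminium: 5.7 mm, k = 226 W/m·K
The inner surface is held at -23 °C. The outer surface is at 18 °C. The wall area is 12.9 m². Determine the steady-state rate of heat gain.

Treating each layer as a thermal resistance in series:
R_carbon steel = L/(kA) = 0.0016/(40.1×12.9) = 3.093×10^-6 K/W
R_mineral wool = L/(kA) = 0.04/(0.0434×12.9) = 0.07145 K/W
R_aluminium = L/(kA) = 0.0057/(226×12.9) = 1.955×10^-6 K/W
R_total = 0.07145 K/W
Q = ΔT / R_total = 41 / 0.07145

Q ≈ 574 W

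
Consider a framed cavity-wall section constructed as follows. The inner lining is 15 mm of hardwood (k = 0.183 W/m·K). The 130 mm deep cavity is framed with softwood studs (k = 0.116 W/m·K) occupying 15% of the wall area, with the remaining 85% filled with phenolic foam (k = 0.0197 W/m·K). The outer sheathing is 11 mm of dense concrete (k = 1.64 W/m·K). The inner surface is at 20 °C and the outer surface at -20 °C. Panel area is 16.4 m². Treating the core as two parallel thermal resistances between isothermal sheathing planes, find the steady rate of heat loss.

Q ≈ 168 W

Sheathing layers in series; stud and cavity paths in parallel between them.
R_inner = 0.015/(0.183×16.4) = 0.004998 K/W
R_stud  = 0.13/(0.116×0.15×16.4) = 0.4556 K/W
R_cav   = 0.13/(0.0197×0.85×16.4) = 0.4734 K/W
1/R_core = 1/R_stud + 1/R_cav → R_core = 0.2322 K/W
R_outer = 0.011/(1.64×16.4) = 4.09×10^-4 K/W
R_total = 0.2376 K/W
Q = ΔT/R_total = 40/0.2376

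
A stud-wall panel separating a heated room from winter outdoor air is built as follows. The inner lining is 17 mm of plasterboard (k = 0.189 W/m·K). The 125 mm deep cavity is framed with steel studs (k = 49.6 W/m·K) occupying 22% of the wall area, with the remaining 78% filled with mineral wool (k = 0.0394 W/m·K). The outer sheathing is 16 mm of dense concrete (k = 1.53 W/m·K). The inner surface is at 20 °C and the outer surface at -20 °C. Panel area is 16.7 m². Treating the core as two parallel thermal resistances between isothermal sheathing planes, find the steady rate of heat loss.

Sheathing layers in series; stud and cavity paths in parallel between them.
R_inner = 0.017/(0.189×16.7) = 0.005386 K/W
R_stud  = 0.125/(49.6×0.22×16.7) = 6.859×10^-4 K/W
R_cav   = 0.125/(0.0394×0.78×16.7) = 0.2436 K/W
1/R_core = 1/R_stud + 1/R_cav → R_core = 6.84×10^-4 K/W
R_outer = 0.016/(1.53×16.7) = 6.262×10^-4 K/W
R_total = 0.006696 K/W
Q = ΔT/R_total = 40/0.006696

Q ≈ 5970 W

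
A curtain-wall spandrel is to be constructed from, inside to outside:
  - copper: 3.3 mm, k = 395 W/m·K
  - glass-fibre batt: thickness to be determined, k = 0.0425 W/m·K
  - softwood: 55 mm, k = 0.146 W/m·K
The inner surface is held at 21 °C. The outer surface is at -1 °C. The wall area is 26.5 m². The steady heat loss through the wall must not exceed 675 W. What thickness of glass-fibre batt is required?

L ≈ 20.7 mm

Model the wall as resistances in series:
R_copper = L/(kA) = 0.0033/(395×26.5) = 3.153×10^-7 K/W
R_softwood = L/(kA) = 0.055/(0.146×26.5) = 0.01422 K/W
Sum of the known resistances R_other = 0.01422 K/W
Required total resistance R_tot = ΔT/Q_allow = 22/675 = 0.03259 K/W
R_glass-fibre batt = R_tot − R_other = 0.01838 K/W
L = R·k·A = 0.01838×0.0425×26.5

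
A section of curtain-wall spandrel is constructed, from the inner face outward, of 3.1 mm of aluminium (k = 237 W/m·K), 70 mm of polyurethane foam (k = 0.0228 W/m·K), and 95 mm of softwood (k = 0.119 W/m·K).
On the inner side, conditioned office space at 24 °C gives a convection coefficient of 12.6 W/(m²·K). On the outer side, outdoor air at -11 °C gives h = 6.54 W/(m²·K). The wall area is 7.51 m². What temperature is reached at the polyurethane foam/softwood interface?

T ≈ -2.88 °C

Series thermal resistances:
R_inner film = 1/(h_i·A) = 1/(12.6×7.51) = 0.01057 K/W
R_aluminium = L/(kA) = 0.0031/(237×7.51) = 1.742×10^-6 K/W
R_polyurethane foam = L/(kA) = 0.07/(0.0228×7.51) = 0.4088 K/W
R_softwood = L/(kA) = 0.095/(0.119×7.51) = 0.1063 K/W
R_outer film = 1/(h_o·A) = 1/(6.54×7.51) = 0.02036 K/W
R_total = 0.546 K/W;  Q = ΔT/R_total = 35/0.546 = 64.1 W
T_interface = T_inner − Q·ΣR(inner→interface) = 24 − 64.1×0.4194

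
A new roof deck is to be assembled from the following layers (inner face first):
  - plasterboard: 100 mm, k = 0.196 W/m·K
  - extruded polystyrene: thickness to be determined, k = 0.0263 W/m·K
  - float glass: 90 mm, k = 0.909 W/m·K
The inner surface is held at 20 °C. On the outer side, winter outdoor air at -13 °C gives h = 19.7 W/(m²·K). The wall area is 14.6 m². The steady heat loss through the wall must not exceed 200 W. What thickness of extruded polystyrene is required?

Treating each layer as a thermal resistance in series:
R_plasterboard = L/(kA) = 0.1/(0.196×14.6) = 0.03495 K/W
R_float glass = L/(kA) = 0.09/(0.909×14.6) = 0.006782 K/W
R_outer film = 1/(h_o·A) = 1/(19.7×14.6) = 0.003477 K/W
Sum of the known resistances R_other = 0.0452 K/W
Required total resistance R_tot = ΔT/Q_allow = 33/200 = 0.165 K/W
R_extruded polystyrene = R_tot − R_other = 0.1198 K/W
L = R·k·A = 0.1198×0.0263×14.6

L ≈ 46 mm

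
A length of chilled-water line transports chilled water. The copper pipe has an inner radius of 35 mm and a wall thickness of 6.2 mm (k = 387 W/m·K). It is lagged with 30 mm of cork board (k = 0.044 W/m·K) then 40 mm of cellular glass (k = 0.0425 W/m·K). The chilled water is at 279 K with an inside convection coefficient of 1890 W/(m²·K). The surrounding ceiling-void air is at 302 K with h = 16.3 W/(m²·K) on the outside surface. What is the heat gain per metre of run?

Radial resistances (cylindrical: R_cond = ln(r_o/r_i)/(2πkL), R_conv = 1/(h·2πrL)):
R_inner film = 1/(h_i·2πr₁L) = 1/(1890×2π×0.035×1) = 0.002406 K/W
R_copper pipe wall = ln(41.2/35)/(2π×387×1) = 6.707×10^-5 K/W
R_cork board = ln(71.2/41.2)/(2π×0.044×1) = 1.979 K/W
R_cellular glass = ln(111.2/71.2)/(2π×0.0425×1) = 1.67 K/W
R_outer film = 1/(h_o·2πr_oL) = 1/(16.3×2π×0.1112×1) = 0.08781 K/W
R_total = 3.739 K/W
Q = ΔT/R_total = 23/3.739

q′ ≈ 6.15 W/m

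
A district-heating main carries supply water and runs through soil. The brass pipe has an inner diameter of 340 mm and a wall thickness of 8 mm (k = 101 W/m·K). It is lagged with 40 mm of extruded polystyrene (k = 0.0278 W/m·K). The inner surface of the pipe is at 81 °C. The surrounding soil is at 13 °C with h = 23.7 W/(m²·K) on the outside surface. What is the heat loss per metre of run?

q′ ≈ 57.1 W/m

Per-layer cylindrical resistances, series-summed:
R_brass pipe wall = ln(178/170)/(2π×101×1) = 7.246×10^-5 K/W
R_extruded polystyrene = ln(218/178)/(2π×0.0278×1) = 1.161 K/W
R_outer film = 1/(h_o·2πr_oL) = 1/(23.7×2π×0.218×1) = 0.0308 K/W
R_total = 1.191 K/W
Q = ΔT/R_total = 68/1.191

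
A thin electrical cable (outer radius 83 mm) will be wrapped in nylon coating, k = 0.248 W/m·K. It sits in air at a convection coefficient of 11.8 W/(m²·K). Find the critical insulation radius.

For a cylinder r_cr = k/h = 0.248/11.8
r_cr = 21 mm; since the bare radius (83 mm) is above r_cr, any added insulation will reduce heat loss.

r_cr ≈ 21 mm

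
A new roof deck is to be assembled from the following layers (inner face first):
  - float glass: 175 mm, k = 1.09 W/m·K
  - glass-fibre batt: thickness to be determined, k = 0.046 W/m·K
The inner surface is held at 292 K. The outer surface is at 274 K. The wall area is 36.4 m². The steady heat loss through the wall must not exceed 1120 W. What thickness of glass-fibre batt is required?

L ≈ 19.5 mm

Using the resistance-network approach (series):
R_float glass = L/(kA) = 0.175/(1.09×36.4) = 0.004411 K/W
Sum of the known resistances R_other = 0.004411 K/W
Required total resistance R_tot = ΔT/Q_allow = 18/1120 = 0.01607 K/W
R_glass-fibre batt = R_tot − R_other = 0.01166 K/W
L = R·k·A = 0.01166×0.046×36.4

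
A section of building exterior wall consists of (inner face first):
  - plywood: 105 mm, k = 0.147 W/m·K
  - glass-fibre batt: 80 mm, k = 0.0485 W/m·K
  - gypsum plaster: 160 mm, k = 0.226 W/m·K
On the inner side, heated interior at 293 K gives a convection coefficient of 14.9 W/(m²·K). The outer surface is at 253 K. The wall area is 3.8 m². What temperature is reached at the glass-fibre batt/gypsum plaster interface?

T ≈ 262 K

Series thermal resistances:
R_inner film = 1/(h_i·A) = 1/(14.9×3.8) = 0.01766 K/W
R_plywood = L/(kA) = 0.105/(0.147×3.8) = 0.188 K/W
R_glass-fibre batt = L/(kA) = 0.08/(0.0485×3.8) = 0.4341 K/W
R_gypsum plaster = L/(kA) = 0.16/(0.226×3.8) = 0.1863 K/W
R_total = 0.826 K/W;  Q = ΔT/R_total = 40/0.826 = 48.43 W
T_interface = T_inner − Q·ΣR(inner→interface) = 293 − 48.4×0.6397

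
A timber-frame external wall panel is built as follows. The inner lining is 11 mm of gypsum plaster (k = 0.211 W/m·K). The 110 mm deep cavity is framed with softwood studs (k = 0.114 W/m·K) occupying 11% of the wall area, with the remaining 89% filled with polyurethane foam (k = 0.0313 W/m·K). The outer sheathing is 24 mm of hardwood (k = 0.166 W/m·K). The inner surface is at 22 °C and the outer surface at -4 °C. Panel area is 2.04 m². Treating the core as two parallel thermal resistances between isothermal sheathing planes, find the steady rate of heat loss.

Q ≈ 18.2 W

Sheathing layers in series; stud and cavity paths in parallel between them.
R_inner = 0.011/(0.211×2.04) = 0.02556 K/W
R_stud  = 0.11/(0.114×0.11×2.04) = 4.3 K/W
R_cav   = 0.11/(0.0313×0.89×2.04) = 1.936 K/W
1/R_core = 1/R_stud + 1/R_cav → R_core = 1.335 K/W
R_outer = 0.024/(0.166×2.04) = 0.07087 K/W
R_total = 1.431 K/W
Q = ΔT/R_total = 26/1.431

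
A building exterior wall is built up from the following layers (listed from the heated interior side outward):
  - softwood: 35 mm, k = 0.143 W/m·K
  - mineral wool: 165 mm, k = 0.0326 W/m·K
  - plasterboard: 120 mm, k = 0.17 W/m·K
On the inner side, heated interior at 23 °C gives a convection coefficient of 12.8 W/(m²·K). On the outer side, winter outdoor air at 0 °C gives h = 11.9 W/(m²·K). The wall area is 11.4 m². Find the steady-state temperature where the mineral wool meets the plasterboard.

Treating each layer as a thermal resistance in series:
R_inner film = 1/(h_i·A) = 1/(12.8×11.4) = 0.006853 K/W
R_softwood = L/(kA) = 0.035/(0.143×11.4) = 0.02147 K/W
R_mineral wool = L/(kA) = 0.165/(0.0326×11.4) = 0.444 K/W
R_plasterboard = L/(kA) = 0.12/(0.17×11.4) = 0.06192 K/W
R_outer film = 1/(h_o·A) = 1/(11.9×11.4) = 0.007371 K/W
R_total = 0.5416 K/W;  Q = ΔT/R_total = 23/0.5416 = 42.47 W
T_interface = T_inner − Q·ΣR(inner→interface) = 23 − 42.5×0.4723

T ≈ 2.94 °C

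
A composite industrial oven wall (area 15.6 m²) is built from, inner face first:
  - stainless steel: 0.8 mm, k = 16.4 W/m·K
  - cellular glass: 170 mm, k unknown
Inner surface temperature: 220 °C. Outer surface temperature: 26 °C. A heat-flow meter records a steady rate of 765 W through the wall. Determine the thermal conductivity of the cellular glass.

Thermal resistances in series:
R_stainless steel = L/(kA) = 0.0008/(16.4×15.6) = 3.127×10^-6 K/W
Sum of known resistances R_other = 3.127×10^-6 K/W
Total R = ΔT/Q = 194/765 = 0.2536 K/W
R_cellular glass = R_total − R_other = 0.2536 K/W
k = L/(R·A) = 0.17/(0.2536×15.6)

k ≈ 0.043 W/(m·K)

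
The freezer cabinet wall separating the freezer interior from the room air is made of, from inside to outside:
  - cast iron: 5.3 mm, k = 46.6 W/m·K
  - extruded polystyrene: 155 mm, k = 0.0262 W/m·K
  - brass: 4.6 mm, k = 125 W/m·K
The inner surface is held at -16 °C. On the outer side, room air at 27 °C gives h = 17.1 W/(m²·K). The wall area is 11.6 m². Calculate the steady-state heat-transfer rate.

Treating each layer as a thermal resistance in series:
R_cast iron = L/(kA) = 0.0053/(46.6×11.6) = 9.805×10^-6 K/W
R_extruded polystyrene = L/(kA) = 0.155/(0.0262×11.6) = 0.51 K/W
R_brass = L/(kA) = 0.0046/(125×11.6) = 3.172×10^-6 K/W
R_outer film = 1/(h_o·A) = 1/(17.1×11.6) = 0.005041 K/W
R_total = 0.5151 K/W
Q = ΔT / R_total = 43 / 0.5151

Q ≈ 83.5 W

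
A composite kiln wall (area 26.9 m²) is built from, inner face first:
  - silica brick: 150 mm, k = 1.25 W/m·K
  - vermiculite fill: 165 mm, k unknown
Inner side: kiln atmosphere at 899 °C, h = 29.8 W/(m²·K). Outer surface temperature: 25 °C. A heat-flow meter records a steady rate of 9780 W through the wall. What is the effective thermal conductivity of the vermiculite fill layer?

Using the resistance-network approach (series):
R_inner film = 1/(h_i·A) = 1/(29.8×26.9) = 0.001247 K/W
R_silica brick = L/(kA) = 0.15/(1.25×26.9) = 0.004461 K/W
Sum of known resistances R_other = 0.005708 K/W
Total R = ΔT/Q = 874/9780 = 0.08937 K/W
R_vermiculite fill = R_total − R_other = 0.08366 K/W
k = L/(R·A) = 0.165/(0.08366×26.9)

k ≈ 0.0733 W/(m·K)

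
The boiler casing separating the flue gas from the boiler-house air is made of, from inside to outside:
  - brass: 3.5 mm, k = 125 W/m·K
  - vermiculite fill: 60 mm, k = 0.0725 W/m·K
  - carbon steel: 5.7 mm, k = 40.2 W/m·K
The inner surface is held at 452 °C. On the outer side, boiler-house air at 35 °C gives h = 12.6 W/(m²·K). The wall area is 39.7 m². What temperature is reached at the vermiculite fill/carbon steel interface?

T ≈ 71.5 °C

Thermal resistances in series:
R_brass = L/(kA) = 0.0035/(125×39.7) = 7.053×10^-7 K/W
R_vermiculite fill = L/(kA) = 0.06/(0.0725×39.7) = 0.02085 K/W
R_carbon steel = L/(kA) = 0.0057/(40.2×39.7) = 3.572×10^-6 K/W
R_outer film = 1/(h_o·A) = 1/(12.6×39.7) = 0.001999 K/W
R_total = 0.02285 K/W;  Q = ΔT/R_total = 417/0.02285 = 18250 W
T_interface = T_inner − Q·ΣR(inner→interface) = 452 − 18200×0.02085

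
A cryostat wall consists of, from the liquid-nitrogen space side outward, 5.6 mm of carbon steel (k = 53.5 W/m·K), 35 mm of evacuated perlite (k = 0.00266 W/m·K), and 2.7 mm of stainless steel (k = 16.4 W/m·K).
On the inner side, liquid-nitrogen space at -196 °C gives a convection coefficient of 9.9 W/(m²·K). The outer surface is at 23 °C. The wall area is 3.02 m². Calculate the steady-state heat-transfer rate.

Q ≈ 49.9 W

Thermal resistances in series:
R_inner film = 1/(h_i·A) = 1/(9.9×3.02) = 0.03345 K/W
R_carbon steel = L/(kA) = 0.0056/(53.5×3.02) = 3.466×10^-5 K/W
R_evacuated perlite = L/(kA) = 0.035/(0.00266×3.02) = 4.357 K/W
R_stainless steel = L/(kA) = 0.0027/(16.4×3.02) = 5.451×10^-5 K/W
R_total = 4.39 K/W
Q = ΔT / R_total = 219 / 4.39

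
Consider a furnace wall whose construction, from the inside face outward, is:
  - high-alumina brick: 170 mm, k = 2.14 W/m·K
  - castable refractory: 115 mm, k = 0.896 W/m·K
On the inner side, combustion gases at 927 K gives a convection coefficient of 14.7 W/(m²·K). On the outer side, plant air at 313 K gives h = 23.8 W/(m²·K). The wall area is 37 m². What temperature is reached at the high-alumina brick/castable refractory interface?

Treating each layer as a thermal resistance in series:
R_inner film = 1/(h_i·A) = 1/(14.7×37) = 0.001839 K/W
R_high-alumina brick = L/(kA) = 0.17/(2.14×37) = 0.002147 K/W
R_castable refractory = L/(kA) = 0.115/(0.896×37) = 0.003469 K/W
R_outer film = 1/(h_o·A) = 1/(23.8×37) = 0.001136 K/W
R_total = 0.00859 K/W;  Q = ΔT/R_total = 614/0.00859 = 71480 W
T_interface = T_inner − Q·ΣR(inner→interface) = 927 − 71500×0.003986

T ≈ 642 K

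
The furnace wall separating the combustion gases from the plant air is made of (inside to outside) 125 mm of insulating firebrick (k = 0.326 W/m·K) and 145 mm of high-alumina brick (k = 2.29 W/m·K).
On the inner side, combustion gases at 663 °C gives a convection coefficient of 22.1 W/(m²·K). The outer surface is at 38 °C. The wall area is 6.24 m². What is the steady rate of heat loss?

Q ≈ 7930 W

Treating each layer as a thermal resistance in series:
R_inner film = 1/(h_i·A) = 1/(22.1×6.24) = 0.007251 K/W
R_insulating firebrick = L/(kA) = 0.125/(0.326×6.24) = 0.06145 K/W
R_high-alumina brick = L/(kA) = 0.145/(2.29×6.24) = 0.01015 K/W
R_total = 0.07885 K/W
Q = ΔT / R_total = 625 / 0.07885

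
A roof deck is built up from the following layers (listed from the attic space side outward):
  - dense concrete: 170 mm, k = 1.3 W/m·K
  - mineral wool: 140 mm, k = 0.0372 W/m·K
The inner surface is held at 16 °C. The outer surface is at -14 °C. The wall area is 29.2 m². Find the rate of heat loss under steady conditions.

Q ≈ 225 W

Model the wall as resistances in series:
R_dense concrete = L/(kA) = 0.17/(1.3×29.2) = 0.004478 K/W
R_mineral wool = L/(kA) = 0.14/(0.0372×29.2) = 0.1289 K/W
R_total = 0.1334 K/W
Q = ΔT / R_total = 30 / 0.1334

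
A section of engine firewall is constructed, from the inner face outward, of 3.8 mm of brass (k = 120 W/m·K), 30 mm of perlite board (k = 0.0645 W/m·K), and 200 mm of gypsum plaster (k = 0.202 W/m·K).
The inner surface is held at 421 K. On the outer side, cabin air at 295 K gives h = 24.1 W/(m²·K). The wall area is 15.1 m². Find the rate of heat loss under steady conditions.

Q ≈ 1270 W

Model the wall as resistances in series:
R_brass = L/(kA) = 0.0038/(120×15.1) = 2.097×10^-6 K/W
R_perlite board = L/(kA) = 0.03/(0.0645×15.1) = 0.0308 K/W
R_gypsum plaster = L/(kA) = 0.2/(0.202×15.1) = 0.06557 K/W
R_outer film = 1/(h_o·A) = 1/(24.1×15.1) = 0.002748 K/W
R_total = 0.09912 K/W
Q = ΔT / R_total = 126 / 0.09912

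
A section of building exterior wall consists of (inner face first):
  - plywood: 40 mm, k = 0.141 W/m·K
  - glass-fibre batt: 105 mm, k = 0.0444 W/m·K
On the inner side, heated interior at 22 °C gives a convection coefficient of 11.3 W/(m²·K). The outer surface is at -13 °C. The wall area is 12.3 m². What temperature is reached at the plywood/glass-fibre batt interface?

T ≈ 17.2 °C

Using the resistance-network approach (series):
R_inner film = 1/(h_i·A) = 1/(11.3×12.3) = 0.007195 K/W
R_plywood = L/(kA) = 0.04/(0.141×12.3) = 0.02306 K/W
R_glass-fibre batt = L/(kA) = 0.105/(0.0444×12.3) = 0.1923 K/W
R_total = 0.2225 K/W;  Q = ΔT/R_total = 35/0.2225 = 157.3 W
T_interface = T_inner − Q·ΣR(inner→interface) = 22 − 157×0.03026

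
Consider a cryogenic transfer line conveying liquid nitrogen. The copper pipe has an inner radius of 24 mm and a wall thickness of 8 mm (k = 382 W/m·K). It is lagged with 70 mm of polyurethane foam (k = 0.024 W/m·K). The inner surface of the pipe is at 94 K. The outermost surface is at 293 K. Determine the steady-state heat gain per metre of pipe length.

q′ ≈ 25.9 W/m

Per-layer cylindrical resistances, series-summed:
R_copper pipe wall = ln(32/24)/(2π×382×1) = 1.199×10^-4 K/W
R_polyurethane foam = ln(102/32)/(2π×0.024×1) = 7.687 K/W
R_total = 7.688 K/W
Q = ΔT/R_total = 199/7.688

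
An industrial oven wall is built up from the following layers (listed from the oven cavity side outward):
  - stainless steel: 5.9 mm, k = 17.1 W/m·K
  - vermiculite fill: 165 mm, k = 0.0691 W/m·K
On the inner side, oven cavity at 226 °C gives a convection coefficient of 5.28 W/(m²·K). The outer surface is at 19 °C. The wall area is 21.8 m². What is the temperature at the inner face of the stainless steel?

Using the resistance-network approach (series):
R_inner film = 1/(h_i·A) = 1/(5.28×21.8) = 0.008688 K/W
R_stainless steel = L/(kA) = 0.0059/(17.1×21.8) = 1.583×10^-5 K/W
R_vermiculite fill = L/(kA) = 0.165/(0.0691×21.8) = 0.1095 K/W
R_total = 0.1182 K/W;  Q = ΔT/R_total = 207/0.1182 = 1751 W
T_interface = T_inner − Q·ΣR(inner→interface) = 226 − 1750×0.008688

T ≈ 211 °C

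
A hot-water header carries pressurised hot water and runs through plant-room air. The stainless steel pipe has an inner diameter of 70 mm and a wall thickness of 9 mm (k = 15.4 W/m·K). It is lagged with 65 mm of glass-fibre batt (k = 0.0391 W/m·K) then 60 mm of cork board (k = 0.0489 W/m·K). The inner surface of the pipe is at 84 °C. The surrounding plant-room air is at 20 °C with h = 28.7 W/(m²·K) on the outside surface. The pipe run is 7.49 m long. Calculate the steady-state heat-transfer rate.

Q ≈ 93 W

For a radial system each layer contributes R = ln(r_out/r_in)/(2πkL); films add R = 1/(hA).
R_stainless steel pipe wall = ln(44/35)/(2π×15.4×7.49) = 3.158×10^-4 K/W
R_glass-fibre batt = ln(109/44)/(2π×0.0391×7.49) = 0.493 K/W
R_cork board = ln(169/109)/(2π×0.0489×7.49) = 0.1906 K/W
R_outer film = 1/(h_o·2πr_oL) = 1/(28.7×2π×0.169×7.49) = 0.004381 K/W
R_total = 0.6883 K/W
Q = ΔT/R_total = 64/0.6883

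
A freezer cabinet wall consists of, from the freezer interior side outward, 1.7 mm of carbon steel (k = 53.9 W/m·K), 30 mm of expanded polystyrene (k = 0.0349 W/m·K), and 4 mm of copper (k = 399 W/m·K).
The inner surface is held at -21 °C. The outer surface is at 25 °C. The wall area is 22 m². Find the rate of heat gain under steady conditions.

Series thermal resistances:
R_carbon steel = L/(kA) = 0.0017/(53.9×22) = 1.434×10^-6 K/W
R_expanded polystyrene = L/(kA) = 0.03/(0.0349×22) = 0.03907 K/W
R_copper = L/(kA) = 0.004/(399×22) = 4.557×10^-7 K/W
R_total = 0.03907 K/W
Q = ΔT / R_total = 46 / 0.03907

Q ≈ 1180 W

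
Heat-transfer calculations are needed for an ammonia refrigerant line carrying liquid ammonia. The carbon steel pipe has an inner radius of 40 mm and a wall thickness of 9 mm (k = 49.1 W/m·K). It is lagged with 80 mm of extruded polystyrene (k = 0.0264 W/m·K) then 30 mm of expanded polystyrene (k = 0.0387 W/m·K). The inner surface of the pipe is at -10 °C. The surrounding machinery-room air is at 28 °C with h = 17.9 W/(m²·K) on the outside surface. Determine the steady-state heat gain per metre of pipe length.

q′ ≈ 5.63 W/m

Treating each annulus and film as a series resistance:
R_carbon steel pipe wall = ln(49/40)/(2π×49.1×1) = 6.578×10^-4 K/W
R_extruded polystyrene = ln(129/49)/(2π×0.0264×1) = 5.836 K/W
R_expanded polystyrene = ln(159/129)/(2π×0.0387×1) = 0.8599 K/W
R_outer film = 1/(h_o·2πr_oL) = 1/(17.9×2π×0.159×1) = 0.05592 K/W
R_total = 6.752 K/W
Q = ΔT/R_total = 38/6.752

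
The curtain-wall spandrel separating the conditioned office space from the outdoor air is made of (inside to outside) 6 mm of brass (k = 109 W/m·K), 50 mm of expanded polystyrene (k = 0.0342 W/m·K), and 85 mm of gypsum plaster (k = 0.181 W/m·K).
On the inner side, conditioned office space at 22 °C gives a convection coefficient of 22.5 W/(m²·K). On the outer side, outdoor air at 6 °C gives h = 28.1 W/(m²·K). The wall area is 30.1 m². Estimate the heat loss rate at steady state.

Series thermal resistances:
R_inner film = 1/(h_i·A) = 1/(22.5×30.1) = 0.001477 K/W
R_brass = L/(kA) = 0.006/(109×30.1) = 1.829×10^-6 K/W
R_expanded polystyrene = L/(kA) = 0.05/(0.0342×30.1) = 0.04857 K/W
R_gypsum plaster = L/(kA) = 0.085/(0.181×30.1) = 0.0156 K/W
R_outer film = 1/(h_o·A) = 1/(28.1×30.1) = 0.001182 K/W
R_total = 0.06683 K/W
Q = ΔT / R_total = 16 / 0.06683

Q ≈ 239 W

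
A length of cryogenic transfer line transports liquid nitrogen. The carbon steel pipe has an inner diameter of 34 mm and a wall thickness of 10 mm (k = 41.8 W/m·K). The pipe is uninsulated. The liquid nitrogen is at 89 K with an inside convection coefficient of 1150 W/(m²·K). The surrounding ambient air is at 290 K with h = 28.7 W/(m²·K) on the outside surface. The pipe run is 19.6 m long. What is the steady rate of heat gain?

Q ≈ 18300 W

Treating each annulus and film as a series resistance:
R_inner film = 1/(h_i·2πr₁L) = 1/(1150×2π×0.017×19.6) = 4.154×10^-4 K/W
R_carbon steel pipe wall = ln(27/17)/(2π×41.8×19.6) = 8.987×10^-5 K/W
R_outer film = 1/(h_o·2πr_oL) = 1/(28.7×2π×0.027×19.6) = 0.01048 K/W
R_total = 0.01098 K/W
Q = ΔT/R_total = 201/0.01098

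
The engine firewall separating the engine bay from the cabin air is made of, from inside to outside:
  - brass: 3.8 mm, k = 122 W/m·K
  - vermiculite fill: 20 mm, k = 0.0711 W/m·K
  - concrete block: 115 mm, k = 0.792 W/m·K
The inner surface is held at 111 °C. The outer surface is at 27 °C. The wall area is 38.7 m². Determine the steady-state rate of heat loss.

Q ≈ 7620 W

Treating each layer as a thermal resistance in series:
R_brass = L/(kA) = 0.0038/(122×38.7) = 8.048×10^-7 K/W
R_vermiculite fill = L/(kA) = 0.02/(0.0711×38.7) = 0.007269 K/W
R_concrete block = L/(kA) = 0.115/(0.792×38.7) = 0.003752 K/W
R_total = 0.01102 K/W
Q = ΔT / R_total = 84 / 0.01102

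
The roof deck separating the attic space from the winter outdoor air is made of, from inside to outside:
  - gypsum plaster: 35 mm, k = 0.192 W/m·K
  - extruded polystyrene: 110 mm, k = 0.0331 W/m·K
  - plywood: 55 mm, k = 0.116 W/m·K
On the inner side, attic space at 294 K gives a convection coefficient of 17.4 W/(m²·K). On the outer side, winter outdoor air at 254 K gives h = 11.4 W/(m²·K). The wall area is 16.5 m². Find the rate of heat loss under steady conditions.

Q ≈ 160 W

Using the resistance-network approach (series):
R_inner film = 1/(h_i·A) = 1/(17.4×16.5) = 0.003483 K/W
R_gypsum plaster = L/(kA) = 0.035/(0.192×16.5) = 0.01105 K/W
R_extruded polystyrene = L/(kA) = 0.11/(0.0331×16.5) = 0.2014 K/W
R_plywood = L/(kA) = 0.055/(0.116×16.5) = 0.02874 K/W
R_outer film = 1/(h_o·A) = 1/(11.4×16.5) = 0.005316 K/W
R_total = 0.25 K/W
Q = ΔT / R_total = 40 / 0.25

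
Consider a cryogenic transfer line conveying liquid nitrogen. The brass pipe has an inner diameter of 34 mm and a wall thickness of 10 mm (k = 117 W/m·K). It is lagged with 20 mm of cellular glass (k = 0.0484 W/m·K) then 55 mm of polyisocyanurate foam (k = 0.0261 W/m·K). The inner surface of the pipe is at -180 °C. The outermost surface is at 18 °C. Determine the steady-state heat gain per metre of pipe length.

q′ ≈ 30.2 W/m

Treating each annulus and film as a series resistance:
R_brass pipe wall = ln(27/17)/(2π×117×1) = 6.293×10^-4 K/W
R_cellular glass = ln(47/27)/(2π×0.0484×1) = 1.823 K/W
R_polyisocyanurate foam = ln(102/47)/(2π×0.0261×1) = 4.725 K/W
R_total = 6.548 K/W
Q = ΔT/R_total = 198/6.548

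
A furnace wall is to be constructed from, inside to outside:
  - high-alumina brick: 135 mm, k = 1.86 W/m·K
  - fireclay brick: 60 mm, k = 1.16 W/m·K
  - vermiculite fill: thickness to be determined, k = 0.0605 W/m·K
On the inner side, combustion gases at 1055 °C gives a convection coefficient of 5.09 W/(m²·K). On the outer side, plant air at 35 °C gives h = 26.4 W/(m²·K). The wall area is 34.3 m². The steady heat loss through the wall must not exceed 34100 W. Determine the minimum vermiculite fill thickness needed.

L ≈ 40.4 mm

Treating each layer as a thermal resistance in series:
R_inner film = 1/(h_i·A) = 1/(5.09×34.3) = 0.005728 K/W
R_high-alumina brick = L/(kA) = 0.135/(1.86×34.3) = 0.002116 K/W
R_fireclay brick = L/(kA) = 0.06/(1.16×34.3) = 0.001508 K/W
R_outer film = 1/(h_o·A) = 1/(26.4×34.3) = 0.001104 K/W
Sum of the known resistances R_other = 0.01046 K/W
Required total resistance R_tot = ΔT/Q_allow = 1020/34100 = 0.02991 K/W
R_vermiculite fill = R_tot − R_other = 0.01946 K/W
L = R·k·A = 0.01946×0.0605×34.3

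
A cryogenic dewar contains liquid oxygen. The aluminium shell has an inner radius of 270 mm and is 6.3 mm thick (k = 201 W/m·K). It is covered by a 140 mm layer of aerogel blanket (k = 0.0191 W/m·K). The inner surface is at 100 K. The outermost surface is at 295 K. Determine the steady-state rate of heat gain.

Q ≈ 38.5 W

Radial (spherical) resistances in series:
R_aluminium shell = (1/0.27 − 1/0.2763)/(4π×201) = 3.343×10^-5 K/W
R_aerogel blanket = (1/0.2763 − 1/0.4163)/(4π×0.0191) = 5.071 K/W
R_total = 5.071 K/W
Q = ΔT/R_total = 195/5.071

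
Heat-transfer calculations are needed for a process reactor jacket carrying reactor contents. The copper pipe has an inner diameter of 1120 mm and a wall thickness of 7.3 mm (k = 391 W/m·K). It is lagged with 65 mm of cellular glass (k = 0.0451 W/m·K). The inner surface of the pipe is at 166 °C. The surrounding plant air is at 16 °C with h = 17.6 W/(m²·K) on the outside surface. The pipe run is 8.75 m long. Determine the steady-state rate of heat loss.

For a radial system each layer contributes R = ln(r_out/r_in)/(2πkL); films add R = 1/(hA).
R_copper pipe wall = ln(567.3/560)/(2π×391×8.75) = 6.025×10^-7 K/W
R_cellular glass = ln(632.3/567.3)/(2π×0.0451×8.75) = 0.04375 K/W
R_outer film = 1/(h_o·2πr_oL) = 1/(17.6×2π×0.6323×8.75) = 0.001634 K/W
R_total = 0.04538 K/W
Q = ΔT/R_total = 150/0.04538

Q ≈ 3310 W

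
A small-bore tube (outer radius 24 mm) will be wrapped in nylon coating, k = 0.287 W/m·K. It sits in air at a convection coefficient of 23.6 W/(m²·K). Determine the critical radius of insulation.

For a cylinder r_cr = k/h = 0.287/23.6
r_cr = 12.2 mm; since the bare radius (24 mm) is above r_cr, any added insulation will reduce heat loss.

r_cr ≈ 12.2 mm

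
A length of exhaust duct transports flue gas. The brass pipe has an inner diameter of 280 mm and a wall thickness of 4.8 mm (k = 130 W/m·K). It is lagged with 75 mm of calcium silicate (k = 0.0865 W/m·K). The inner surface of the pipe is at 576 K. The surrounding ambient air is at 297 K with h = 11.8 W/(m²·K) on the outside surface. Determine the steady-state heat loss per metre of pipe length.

q′ ≈ 336 W/m

Per-layer cylindrical resistances, series-summed:
R_brass pipe wall = ln(144.8/140)/(2π×130×1) = 4.127×10^-5 K/W
R_calcium silicate = ln(219.8/144.8)/(2π×0.0865×1) = 0.7679 K/W
R_outer film = 1/(h_o·2πr_oL) = 1/(11.8×2π×0.2198×1) = 0.06136 K/W
R_total = 0.8293 K/W
Q = ΔT/R_total = 279/0.8293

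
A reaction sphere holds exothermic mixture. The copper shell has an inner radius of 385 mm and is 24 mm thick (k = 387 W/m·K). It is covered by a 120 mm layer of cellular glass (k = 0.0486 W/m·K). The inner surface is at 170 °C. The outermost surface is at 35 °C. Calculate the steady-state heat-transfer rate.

Q ≈ 149 W

Each spherical layer contributes R = (1/r_i − 1/r_o)/(4πk):
R_copper shell = (1/0.385 − 1/0.409)/(4π×387) = 3.134×10^-5 K/W
R_cellular glass = (1/0.409 − 1/0.529)/(4π×0.0486) = 0.9081 K/W
R_total = 0.9082 K/W
Q = ΔT/R_total = 135/0.9082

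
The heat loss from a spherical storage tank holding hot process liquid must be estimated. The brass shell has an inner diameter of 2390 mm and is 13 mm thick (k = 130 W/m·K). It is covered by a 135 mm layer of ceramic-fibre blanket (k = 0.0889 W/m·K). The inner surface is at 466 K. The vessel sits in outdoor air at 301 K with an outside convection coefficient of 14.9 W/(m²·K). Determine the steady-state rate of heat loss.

Spherical conduction: R = (1/r_in − 1/r_out)/(4πk) per layer; series-sum.
R_brass shell = (1/1.195 − 1/1.208)/(4π×130) = 5.513×10^-6 K/W
R_ceramic-fibre blanket = (1/1.208 − 1/1.343)/(4π×0.0889) = 0.07449 K/W
R_outer film = 1/(h·4πr_o²) = 1/(14.9×4π×1.343²) = 0.002961 K/W
R_total = 0.07745 K/W
Q = ΔT/R_total = 165/0.07745

Q ≈ 2130 W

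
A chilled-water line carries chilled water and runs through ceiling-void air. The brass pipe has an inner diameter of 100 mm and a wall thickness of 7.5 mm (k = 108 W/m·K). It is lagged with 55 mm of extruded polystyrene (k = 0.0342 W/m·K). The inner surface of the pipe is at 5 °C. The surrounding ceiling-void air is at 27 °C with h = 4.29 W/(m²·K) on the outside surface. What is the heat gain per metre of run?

q′ ≈ 6.37 W/m

Treating each annulus and film as a series resistance:
R_brass pipe wall = ln(57.5/50)/(2π×108×1) = 2.06×10^-4 K/W
R_extruded polystyrene = ln(112.5/57.5)/(2π×0.0342×1) = 3.123 K/W
R_outer film = 1/(h_o·2πr_oL) = 1/(4.29×2π×0.1125×1) = 0.3298 K/W
R_total = 3.453 K/W
Q = ΔT/R_total = 22/3.453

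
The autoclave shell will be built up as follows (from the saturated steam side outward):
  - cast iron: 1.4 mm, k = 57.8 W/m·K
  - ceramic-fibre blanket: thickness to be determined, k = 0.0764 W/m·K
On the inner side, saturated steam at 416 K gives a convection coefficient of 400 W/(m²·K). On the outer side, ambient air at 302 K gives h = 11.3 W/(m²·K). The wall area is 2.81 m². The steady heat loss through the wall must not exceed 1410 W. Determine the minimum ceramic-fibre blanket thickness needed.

L ≈ 10.4 mm

Series thermal resistances:
R_inner film = 1/(h_i·A) = 1/(400×2.81) = 8.897×10^-4 K/W
R_cast iron = L/(kA) = 0.0014/(57.8×2.81) = 8.62×10^-6 K/W
R_outer film = 1/(h_o·A) = 1/(11.3×2.81) = 0.03149 K/W
Sum of the known resistances R_other = 0.03239 K/W
Required total resistance R_tot = ΔT/Q_allow = 114/1410 = 0.08085 K/W
R_ceramic-fibre blanket = R_tot − R_other = 0.04846 K/W
L = R·k·A = 0.04846×0.0764×2.81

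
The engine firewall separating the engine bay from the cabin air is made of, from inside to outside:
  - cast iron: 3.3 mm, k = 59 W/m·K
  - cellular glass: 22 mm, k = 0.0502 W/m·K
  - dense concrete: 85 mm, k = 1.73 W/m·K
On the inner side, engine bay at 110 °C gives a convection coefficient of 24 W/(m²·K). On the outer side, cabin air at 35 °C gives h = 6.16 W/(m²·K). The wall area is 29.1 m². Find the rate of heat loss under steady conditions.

Treating each layer as a thermal resistance in series:
R_inner film = 1/(h_i·A) = 1/(24×29.1) = 0.001432 K/W
R_cast iron = L/(kA) = 0.0033/(59×29.1) = 1.922×10^-6 K/W
R_cellular glass = L/(kA) = 0.022/(0.0502×29.1) = 0.01506 K/W
R_dense concrete = L/(kA) = 0.085/(1.73×29.1) = 0.001688 K/W
R_outer film = 1/(h_o·A) = 1/(6.16×29.1) = 0.005579 K/W
R_total = 0.02376 K/W
Q = ΔT / R_total = 75 / 0.02376

Q ≈ 3160 W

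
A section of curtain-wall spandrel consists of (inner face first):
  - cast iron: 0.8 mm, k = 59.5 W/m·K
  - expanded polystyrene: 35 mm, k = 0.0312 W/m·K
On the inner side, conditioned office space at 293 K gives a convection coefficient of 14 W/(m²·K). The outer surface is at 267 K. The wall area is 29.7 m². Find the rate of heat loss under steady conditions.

Thermal resistances in series:
R_inner film = 1/(h_i·A) = 1/(14×29.7) = 0.002405 K/W
R_cast iron = L/(kA) = 0.0008/(59.5×29.7) = 4.527×10^-7 K/W
R_expanded polystyrene = L/(kA) = 0.035/(0.0312×29.7) = 0.03777 K/W
R_total = 0.04018 K/W
Q = ΔT / R_total = 26 / 0.04018

Q ≈ 647 W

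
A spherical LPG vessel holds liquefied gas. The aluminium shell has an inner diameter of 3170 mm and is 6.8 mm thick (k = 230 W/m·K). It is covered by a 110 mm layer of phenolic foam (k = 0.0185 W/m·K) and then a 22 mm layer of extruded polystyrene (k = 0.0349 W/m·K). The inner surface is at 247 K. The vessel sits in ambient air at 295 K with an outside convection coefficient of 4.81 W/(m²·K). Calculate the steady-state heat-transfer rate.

Q ≈ 243 W

For a spherical shell R = (1/r₁ − 1/r₂)/(4πk); film R = 1/(h·4πr²). In series:
R_aluminium shell = (1/1.585 − 1/1.5918)/(4π×230) = 9.325×10^-7 K/W
R_phenolic foam = (1/1.5918 − 1/1.7018)/(4π×0.0185) = 0.1747 K/W
R_extruded polystyrene = (1/1.7018 − 1/1.7238)/(4π×0.0349) = 0.0171 K/W
R_outer film = 1/(h·4πr_o²) = 1/(4.81×4π×1.7238²) = 0.005568 K/W
R_total = 0.1973 K/W
Q = ΔT/R_total = 48/0.1973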